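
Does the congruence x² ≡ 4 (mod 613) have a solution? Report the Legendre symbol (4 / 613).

1

Pull out 2^2: since 613 ≡ 5 (mod 8), (2/613) = -1, so (2/613)^2 = +1.
Reached (1/613) = 1. Collecting the sign flips along the way, the symbol is +1.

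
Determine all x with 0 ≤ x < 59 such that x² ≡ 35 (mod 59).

Since 59 ≡ 3 (mod 4), a square root of 35 is 35^((59+1)/4) = 35^15 mod 59.
Repeated squaring: 35^2≡45, 35^4≡19, 35^8≡7 (mod 59).
35^15 = 35^(8+4+2+1) ≡ 25 (mod 59).
Check: 25² = 625 ≡ 35 (mod 59). The two roots are 25 and 34.

25, 34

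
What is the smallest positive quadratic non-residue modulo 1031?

7

(2/1031) = +1, so 2 is a residue.
(3/1031) = +1, so 3 is a residue.
(4/1031) = +1, so 4 is a residue.
(5/1031) = +1, so 5 is a residue.
(6/1031) = +1, so 6 is a residue.
(7/1031) = −1, so 7 is the smallest positive non-residue mod 1031.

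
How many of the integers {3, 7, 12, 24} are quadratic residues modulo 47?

4

(3/47) = +1 → QR.
(7/47) = +1 → QR.
(12/47) = +1 → QR.
(24/47) = +1 → QR.
Total quadratic residues among the 4: 4.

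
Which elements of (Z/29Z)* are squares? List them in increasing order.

Square k = 1,…,14 (k and 29−k give the same square):
1²=1, 2²=4, 3²=9, 4²=16, 5²=25, 6²≡7, 7²≡20, 8²≡6, 9²≡23, 10²≡13, 11²≡5, 12²≡28, 13²≡24, 14²≡22 (mod 29).
So the quadratic residues mod 29 are {1, 4, 5, 6, 7, 9, 13, 16, 20, 22, 23, 24, 25, 28}.

1, 4, 5, 6, 7, 9, 13, 16, 20, 22, 23, 24, 25, 28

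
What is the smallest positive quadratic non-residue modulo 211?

2

(2/211) = −1, so 2 is the smallest positive non-residue mod 211.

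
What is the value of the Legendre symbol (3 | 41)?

-1

Euler's criterion: (3/41) ≡ 3^20 (mod 41).
3^2 ≡ 9 (mod 41)
3^4 ≡ 40 (mod 41)
3^8 ≡ 1 (mod 41)
3^16 ≡ 1 (mod 41)
3^20 = 3^(16+4) ≡ 40 (mod 41).
Result is 40 ≡ −1, so (3/41) = −1.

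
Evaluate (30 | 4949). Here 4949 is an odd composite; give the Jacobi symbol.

Pull out 2: since 4949 ≡ 5 (mod 8), (2/4949) = -1.
Reciprocity: 15 ≡ 3 and 4949 ≡ 1 (mod 4), so (15/4949) = +(4949/15).
Reduce top mod 15: now compute (14/15).
Pull out 2: since 15 ≡ 7 (mod 8), (2/15) = +1.
Reciprocity: 7 ≡ 3 and 15 ≡ 3 (mod 4), so (7/15) = −(15/7).
Reduce top mod 7: now compute (1/7).
Reached (1/7) = 1. Collecting the sign flips along the way, the symbol is +1.

1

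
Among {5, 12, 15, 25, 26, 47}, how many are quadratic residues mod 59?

(5/59) = +1 → QR.
(12/59) = +1 → QR.
(15/59) = +1 → QR.
(25/59) = +1 → QR.
(26/59) = +1 → QR.
(47/59) = -1 → non-residue.
Total quadratic residues among the 6: 5.

5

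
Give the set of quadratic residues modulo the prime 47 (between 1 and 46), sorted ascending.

1,2,3,4,6,7,8,9,12,14,16,17,18,21,24,25,27,28,32,34,36,37,42

Square k = 1,…,23 (k and 47−k give the same square):
1²=1, 2²=4, 3²=9, 4²=16, 5²=25, 6²=36, 7²≡2, 8²≡17, 9²≡34, 10²≡6, 11²≡27, 12²≡3, 13²≡28, 14²≡8, 15²≡37, 16²≡21, 17²≡7, 18²≡42, 19²≡32, 20²≡24, 21²≡18, 22²≡14, 23²≡12 (mod 47).
So the quadratic residues mod 47 are {1, 2, 3, 4, 6, 7, 8, 9, 12, 14, 16, 17, 18, 21, 24, 25, 27, 28, 32, 34, 36, 37, 42}.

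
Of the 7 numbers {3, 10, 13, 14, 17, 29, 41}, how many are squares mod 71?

(3/71) = +1 → QR.
(10/71) = +1 → QR.
(13/71) = -1 → non-residue.
(14/71) = -1 → non-residue.
(17/71) = -1 → non-residue.
(29/71) = +1 → QR.
(41/71) = -1 → non-residue.
Total quadratic residues among the 7: 3.

3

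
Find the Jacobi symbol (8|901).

Pull out 2^3: since 901 ≡ 5 (mod 8), (2/901) = -1, so (2/901)^3 = -1.
Reached (1/901) = 1. Collecting the sign flips along the way, the symbol is -1.

-1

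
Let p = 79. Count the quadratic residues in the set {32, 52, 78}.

2

(32/79) = +1 → QR.
(52/79) = +1 → QR.
(78/79) = -1 → non-residue.
Total quadratic residues among the 3: 2.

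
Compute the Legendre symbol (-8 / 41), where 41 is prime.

1

First reduce: -8 ≡ 33 (mod 41).
Reciprocity: 33 ≡ 1 and 41 ≡ 1 (mod 4), so (33/41) = +(41/33).
Reduce top mod 33: now compute (8/33).
Pull out 2^3: since 33 ≡ 1 (mod 8), (2/33) = +1, so (2/33)^3 = +1.
Reached (1/33) = 1. Collecting the sign flips along the way, the symbol is +1.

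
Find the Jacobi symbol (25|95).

0

Reciprocity: 25 ≡ 1 and 95 ≡ 3 (mod 4), so (25/95) = +(95/25).
Reduce top mod 25: now compute (20/25).
Pull out 2^2: since 25 ≡ 1 (mod 8), (2/25) = +1, so (2/25)^2 = +1.
Reciprocity: 5 ≡ 1 and 25 ≡ 1 (mod 4), so (5/25) = +(25/5).
Reduce top mod 5: now compute (0/5).
Top reduces to 0: gcd > 1, so the symbol is 0.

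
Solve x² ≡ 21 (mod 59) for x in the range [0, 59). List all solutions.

27, 32

Since 59 ≡ 3 (mod 4), a square root of 21 is 21^((59+1)/4) = 21^15 mod 59.
Repeated squaring: 21^2≡28, 21^4≡17, 21^8≡53 (mod 59).
21^15 = 21^(8+4+2+1) ≡ 27 (mod 59).
Check: 27² = 729 ≡ 21 (mod 59). The two roots are 27 and 32.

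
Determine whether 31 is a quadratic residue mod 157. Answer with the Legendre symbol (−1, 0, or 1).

1

Reciprocity: 31 ≡ 3 and 157 ≡ 1 (mod 4), so (31/157) = +(157/31).
Reduce top mod 31: now compute (2/31).
Pull out 2: since 31 ≡ 7 (mod 8), (2/31) = +1.
Reached (1/31) = 1. Collecting the sign flips along the way, the symbol is +1.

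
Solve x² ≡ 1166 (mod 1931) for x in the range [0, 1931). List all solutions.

Since 1931 ≡ 3 (mod 4), a square root of 1166 is 1166^((1931+1)/4) = 1166^483 mod 1931.
Repeated squaring: 1166^2≡132, 1166^4≡45, 1166^8≡94, 1166^16≡1112, 1166^32≡704, 1166^64≡1280, 1166^128≡912, 1166^256≡1414 (mod 1931).
1166^483 = 1166^(256+128+64+32+2+1) ≡ 377 (mod 1931).
Check: 377² = 142129 ≡ 1166 (mod 1931). The two roots are 377 and 1554.

377, 1554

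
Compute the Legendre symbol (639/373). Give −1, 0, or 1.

First reduce: 639 ≡ 266 (mod 373).
Pull out 2: since 373 ≡ 5 (mod 8), (2/373) = -1.
Reciprocity: 133 ≡ 1 and 373 ≡ 1 (mod 4), so (133/373) = +(373/133).
Reduce top mod 133: now compute (107/133).
Reciprocity: 107 ≡ 3 and 133 ≡ 1 (mod 4), so (107/133) = +(133/107).
Reduce top mod 107: now compute (26/107).
Pull out 2: since 107 ≡ 3 (mod 8), (2/107) = -1.
Reciprocity: 13 ≡ 1 and 107 ≡ 3 (mod 4), so (13/107) = +(107/13).
Reduce top mod 13: now compute (3/13).
Reciprocity: 3 ≡ 3 and 13 ≡ 1 (mod 4), so (3/13) = +(13/3).
Reduce top mod 3: now compute (1/3).
Reached (1/3) = 1. Collecting the sign flips along the way, the symbol is +1.

1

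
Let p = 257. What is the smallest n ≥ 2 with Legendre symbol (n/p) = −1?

3

(2/257) = +1, so 2 is a residue.
(3/257) = −1, so 3 is the smallest positive non-residue mod 257.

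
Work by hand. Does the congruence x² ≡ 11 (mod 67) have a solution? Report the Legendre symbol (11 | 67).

-1

Euler's criterion: (11/67) ≡ 11^33 (mod 67).
11^2 ≡ 54 (mod 67)
11^4 ≡ 35 (mod 67)
11^8 ≡ 19 (mod 67)
11^16 ≡ 26 (mod 67)
11^32 ≡ 6 (mod 67)
11^33 = 11^(32+1) ≡ 66 (mod 67).
Result is 66 ≡ −1, so (11/67) = −1.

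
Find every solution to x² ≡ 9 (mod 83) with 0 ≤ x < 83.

Since 83 ≡ 3 (mod 4), a square root of 9 is 9^((83+1)/4) = 9^21 mod 83.
Repeated squaring: 9^2≡81, 9^4≡4, 9^8≡16, 9^16≡7 (mod 83).
9^21 = 9^(16+4+1) ≡ 3 (mod 83).
Check: 3² = 9 ≡ 9 (mod 83). The two roots are 3 and 80.

3, 80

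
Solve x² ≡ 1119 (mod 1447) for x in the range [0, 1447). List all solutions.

Since 1447 ≡ 3 (mod 4), a square root of 1119 is 1119^((1447+1)/4) = 1119^362 mod 1447.
Repeated squaring: 1119^2≡506, 1119^4≡1364, 1119^8≡1101, 1119^16≡1062, 1119^32≡631, 1119^64≡236, 1119^128≡710, 1119^256≡544 (mod 1447).
1119^362 = 1119^(256+64+32+8+2) ≡ 99 (mod 1447).
Check: 99² = 9801 ≡ 1119 (mod 1447). The two roots are 99 and 1348.

99, 1348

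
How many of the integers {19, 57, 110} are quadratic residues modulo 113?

(19/113) = -1 → non-residue.
(57/113) = +1 → QR.
(110/113) = -1 → non-residue.
Total quadratic residues among the 3: 1.

1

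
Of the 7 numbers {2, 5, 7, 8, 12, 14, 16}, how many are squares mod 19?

3

(2/19) = -1 → non-residue.
(5/19) = +1 → QR.
(7/19) = +1 → QR.
(8/19) = -1 → non-residue.
(12/19) = -1 → non-residue.
(14/19) = -1 → non-residue.
(16/19) = +1 → QR.
Total quadratic residues among the 7: 3.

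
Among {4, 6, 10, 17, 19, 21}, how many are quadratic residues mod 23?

(4/23) = +1 → QR.
(6/23) = +1 → QR.
(10/23) = -1 → non-residue.
(17/23) = -1 → non-residue.
(19/23) = -1 → non-residue.
(21/23) = -1 → non-residue.
Total quadratic residues among the 6: 2.

2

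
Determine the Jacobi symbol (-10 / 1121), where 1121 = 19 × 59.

1

First reduce: -10 ≡ 1111 (mod 1121).
Reciprocity: 1111 ≡ 3 and 1121 ≡ 1 (mod 4), so (1111/1121) = +(1121/1111).
Reduce top mod 1111: now compute (10/1111).
Pull out 2: since 1111 ≡ 7 (mod 8), (2/1111) = +1.
Reciprocity: 5 ≡ 1 and 1111 ≡ 3 (mod 4), so (5/1111) = +(1111/5).
Reduce top mod 5: now compute (1/5).
Reached (1/5) = 1. Collecting the sign flips along the way, the symbol is +1.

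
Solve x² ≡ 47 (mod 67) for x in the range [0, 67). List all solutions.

28, 39

Since 67 ≡ 3 (mod 4), a square root of 47 is 47^((67+1)/4) = 47^17 mod 67.
Repeated squaring: 47^2≡65, 47^4≡4, 47^8≡16, 47^16≡55 (mod 67).
47^17 = 47^(16+1) ≡ 39 (mod 67).
Check: 39² = 1521 ≡ 47 (mod 67). The two roots are 28 and 39.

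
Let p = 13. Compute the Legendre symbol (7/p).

Reciprocity: 7 ≡ 3 and 13 ≡ 1 (mod 4), so (7/13) = +(13/7).
Reduce top mod 7: now compute (6/7).
Pull out 2: since 7 ≡ 7 (mod 8), (2/7) = +1.
Reciprocity: 3 ≡ 3 and 7 ≡ 3 (mod 4), so (3/7) = −(7/3).
Reduce top mod 3: now compute (1/3).
Reached (1/3) = 1. Collecting the sign flips along the way, the symbol is -1.

-1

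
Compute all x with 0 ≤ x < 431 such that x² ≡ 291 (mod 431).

Since 431 ≡ 3 (mod 4), a square root of 291 is 291^((431+1)/4) = 291^108 mod 431.
Repeated squaring: 291^2≡205, 291^4≡218, 291^8≡114, 291^16≡66, 291^32≡46, 291^64≡392 (mod 431).
291^108 = 291^(64+32+8+4) ≡ 307 (mod 431).
Check: 307² = 94249 ≡ 291 (mod 431). The two roots are 124 and 307.

124, 307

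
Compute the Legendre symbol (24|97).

Pull out 2^3: since 97 ≡ 1 (mod 8), (2/97) = +1, so (2/97)^3 = +1.
Reciprocity: 3 ≡ 3 and 97 ≡ 1 (mod 4), so (3/97) = +(97/3).
Reduce top mod 3: now compute (1/3).
Reached (1/3) = 1. Collecting the sign flips along the way, the symbol is +1.

1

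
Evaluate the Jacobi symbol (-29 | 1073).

First reduce: -29 ≡ 1044 (mod 1073).
Pull out 2^2: since 1073 ≡ 1 (mod 8), (2/1073) = +1, so (2/1073)^2 = +1.
Reciprocity: 261 ≡ 1 and 1073 ≡ 1 (mod 4), so (261/1073) = +(1073/261).
Reduce top mod 261: now compute (29/261).
Reciprocity: 29 ≡ 1 and 261 ≡ 1 (mod 4), so (29/261) = +(261/29).
Reduce top mod 29: now compute (0/29).
Top reduces to 0: gcd > 1, so the symbol is 0.

0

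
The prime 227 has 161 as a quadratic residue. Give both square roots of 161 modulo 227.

36, 191

Since 227 ≡ 3 (mod 4), a square root of 161 is 161^((227+1)/4) = 161^57 mod 227.
Repeated squaring: 161^2≡43, 161^4≡33, 161^8≡181, 161^16≡73, 161^32≡108 (mod 227).
161^57 = 161^(32+16+8+1) ≡ 36 (mod 227).
Check: 36² = 1296 ≡ 161 (mod 227). The two roots are 36 and 191.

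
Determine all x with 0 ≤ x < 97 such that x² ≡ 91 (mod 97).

24, 73

97 ≡ 1 (mod 4), so we find a root by search.
Trying successive values, 24² = 576 ≡ 91 (mod 97). The other root is 97 − 24 = 73.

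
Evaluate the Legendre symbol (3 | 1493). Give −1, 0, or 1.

-1

Reciprocity: 3 ≡ 3 and 1493 ≡ 1 (mod 4), so (3/1493) = +(1493/3).
Reduce top mod 3: now compute (2/3).
Pull out 2: since 3 ≡ 3 (mod 8), (2/3) = -1.
Reached (1/3) = 1. Collecting the sign flips along the way, the symbol is -1.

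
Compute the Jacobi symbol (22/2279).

Pull out 2: since 2279 ≡ 7 (mod 8), (2/2279) = +1.
Reciprocity: 11 ≡ 3 and 2279 ≡ 3 (mod 4), so (11/2279) = −(2279/11).
Reduce top mod 11: now compute (2/11).
Pull out 2: since 11 ≡ 3 (mod 8), (2/11) = -1.
Reached (1/11) = 1. Collecting the sign flips along the way, the symbol is +1.

1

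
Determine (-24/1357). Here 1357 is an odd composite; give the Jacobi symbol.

-1

First reduce: -24 ≡ 1333 (mod 1357).
Reciprocity: 1333 ≡ 1 and 1357 ≡ 1 (mod 4), so (1333/1357) = +(1357/1333).
Reduce top mod 1333: now compute (24/1333).
Pull out 2^3: since 1333 ≡ 5 (mod 8), (2/1333) = -1, so (2/1333)^3 = -1.
Reciprocity: 3 ≡ 3 and 1333 ≡ 1 (mod 4), so (3/1333) = +(1333/3).
Reduce top mod 3: now compute (1/3).
Reached (1/3) = 1. Collecting the sign flips along the way, the symbol is -1.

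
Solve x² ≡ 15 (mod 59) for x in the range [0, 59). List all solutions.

Since 59 ≡ 3 (mod 4), a square root of 15 is 15^((59+1)/4) = 15^15 mod 59.
Repeated squaring: 15^2≡48, 15^4≡3, 15^8≡9 (mod 59).
15^15 = 15^(8+4+2+1) ≡ 29 (mod 59).
Check: 29² = 841 ≡ 15 (mod 59). The two roots are 29 and 30.

29, 30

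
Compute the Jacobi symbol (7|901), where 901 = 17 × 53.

Reciprocity: 7 ≡ 3 and 901 ≡ 1 (mod 4), so (7/901) = +(901/7).
Reduce top mod 7: now compute (5/7).
Reciprocity: 5 ≡ 1 and 7 ≡ 3 (mod 4), so (5/7) = +(7/5).
Reduce top mod 5: now compute (2/5).
Pull out 2: since 5 ≡ 5 (mod 8), (2/5) = -1.
Reached (1/5) = 1. Collecting the sign flips along the way, the symbol is -1.

-1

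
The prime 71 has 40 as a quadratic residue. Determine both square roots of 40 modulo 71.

18, 53

Since 71 ≡ 3 (mod 4), a square root of 40 is 40^((71+1)/4) = 40^18 mod 71.
Repeated squaring: 40^2≡38, 40^4≡24, 40^8≡8, 40^16≡64 (mod 71).
40^18 = 40^(16+2) ≡ 18 (mod 71).
Check: 18² = 324 ≡ 40 (mod 71). The two roots are 18 and 53.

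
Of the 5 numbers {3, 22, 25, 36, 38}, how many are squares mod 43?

(3/43) = -1 → non-residue.
(22/43) = -1 → non-residue.
(25/43) = +1 → QR.
(36/43) = +1 → QR.
(38/43) = +1 → QR.
Total quadratic residues among the 5: 3.

3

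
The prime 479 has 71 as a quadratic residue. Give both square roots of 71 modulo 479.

103, 376

Since 479 ≡ 3 (mod 4), a square root of 71 is 71^((479+1)/4) = 71^120 mod 479.
Repeated squaring: 71^2≡251, 71^4≡252, 71^8≡276, 71^16≡15, 71^32≡225, 71^64≡330 (mod 479).
71^120 = 71^(64+32+16+8) ≡ 103 (mod 479).
Check: 103² = 10609 ≡ 71 (mod 479). The two roots are 103 and 376.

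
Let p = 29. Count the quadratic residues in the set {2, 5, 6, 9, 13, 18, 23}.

(2/29) = -1 → non-residue.
(5/29) = +1 → QR.
(6/29) = +1 → QR.
(9/29) = +1 → QR.
(13/29) = +1 → QR.
(18/29) = -1 → non-residue.
(23/29) = +1 → QR.
Total quadratic residues among the 7: 5.

5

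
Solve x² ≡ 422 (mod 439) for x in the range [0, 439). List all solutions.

185, 254

Since 439 ≡ 3 (mod 4), a square root of 422 is 422^((439+1)/4) = 422^110 mod 439.
Repeated squaring: 422^2≡289, 422^4≡111, 422^8≡29, 422^16≡402, 422^32≡52, 422^64≡70 (mod 439).
422^110 = 422^(64+32+8+4+2) ≡ 254 (mod 439).
Check: 254² = 64516 ≡ 422 (mod 439). The two roots are 185 and 254.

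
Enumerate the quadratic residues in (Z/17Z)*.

Square k = 1,…,8 (k and 17−k give the same square):
1²=1, 2²=4, 3²=9, 4²=16, 5²≡8, 6²≡2, 7²≡15, 8²≡13 (mod 17).
So the quadratic residues mod 17 are {1, 2, 4, 8, 9, 13, 15, 16}.

1 2 4 8 9 13 15 16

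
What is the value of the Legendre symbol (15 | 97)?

Euler's criterion: (15/97) ≡ 15^48 (mod 97).
15^2 ≡ 31 (mod 97)
15^4 ≡ 88 (mod 97)
15^8 ≡ 81 (mod 97)
15^16 ≡ 62 (mod 97)
15^32 ≡ 61 (mod 97)
15^48 = 15^(32+16) ≡ 96 (mod 97).
Result is 96 ≡ −1, so (15/97) = −1.

-1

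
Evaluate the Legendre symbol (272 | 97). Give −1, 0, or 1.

First reduce: 272 ≡ 78 (mod 97).
Pull out 2: since 97 ≡ 1 (mod 8), (2/97) = +1.
Reciprocity: 39 ≡ 3 and 97 ≡ 1 (mod 4), so (39/97) = +(97/39).
Reduce top mod 39: now compute (19/39).
Reciprocity: 19 ≡ 3 and 39 ≡ 3 (mod 4), so (19/39) = −(39/19).
Reduce top mod 19: now compute (1/19).
Reached (1/19) = 1. Collecting the sign flips along the way, the symbol is -1.

-1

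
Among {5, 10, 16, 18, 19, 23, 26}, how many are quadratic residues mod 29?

3

(5/29) = +1 → QR.
(10/29) = -1 → non-residue.
(16/29) = +1 → QR.
(18/29) = -1 → non-residue.
(19/29) = -1 → non-residue.
(23/29) = +1 → QR.
(26/29) = -1 → non-residue.
Total quadratic residues among the 7: 3.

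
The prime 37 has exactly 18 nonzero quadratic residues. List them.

Square k = 1,…,18 (k and 37−k give the same square):
1²=1, 2²=4, 3²=9, 4²=16, 5²=25, 6²=36, 7²≡12, 8²≡27, 9²≡7, 10²≡26, 11²≡10, 12²≡33, 13²≡21, 14²≡11, 15²≡3, 16²≡34, 17²≡30, 18²≡28 (mod 37).
So the quadratic residues mod 37 are {1, 3, 4, 7, 9, 10, 11, 12, 16, 21, 25, 26, 27, 28, 30, 33, 34, 36}.

1 3 4 7 9 10 11 12 16 21 25 26 27 28 30 33 34 36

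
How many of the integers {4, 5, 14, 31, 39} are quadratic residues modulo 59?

(4/59) = +1 → QR.
(5/59) = +1 → QR.
(14/59) = -1 → non-residue.
(31/59) = -1 → non-residue.
(39/59) = -1 → non-residue.
Total quadratic residues among the 5: 2.

2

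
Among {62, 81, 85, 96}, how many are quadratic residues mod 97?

(62/97) = +1 → QR.
(81/97) = +1 → QR.
(85/97) = +1 → QR.
(96/97) = +1 → QR.
Total quadratic residues among the 4: 4.

4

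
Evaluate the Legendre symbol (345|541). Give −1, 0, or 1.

1

Euler's criterion: (345/541) ≡ 345^270 (mod 541).
345^2 ≡ 5 (mod 541)
345^4 ≡ 25 (mod 541)
345^8 ≡ 84 (mod 541)
345^16 ≡ 23 (mod 541)
345^32 ≡ 529 (mod 541)
345^64 ≡ 144 (mod 541)
345^128 ≡ 178 (mod 541)
345^256 ≡ 306 (mod 541)
345^270 = 345^(256+8+4+2) ≡ 1 (mod 541).
Result is 1, so (345/541) = 1.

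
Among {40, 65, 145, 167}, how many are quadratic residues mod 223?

(40/223) = -1 → non-residue.
(65/223) = +1 → QR.
(145/223) = -1 → non-residue.
(167/223) = -1 → non-residue.
Total quadratic residues among the 4: 1.

1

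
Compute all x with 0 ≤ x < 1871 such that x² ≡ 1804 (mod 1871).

Since 1871 ≡ 3 (mod 4), a square root of 1804 is 1804^((1871+1)/4) = 1804^468 mod 1871.
Repeated squaring: 1804^2≡747, 1804^4≡451, 1804^8≡1333, 1804^16≡1310, 1804^32≡393, 1804^64≡1027, 1804^128≡1356, 1804^256≡1414 (mod 1871).
1804^468 = 1804^(256+128+64+16+4) ≡ 1494 (mod 1871).
Check: 1494² = 2232036 ≡ 1804 (mod 1871). The two roots are 377 and 1494.

377, 1494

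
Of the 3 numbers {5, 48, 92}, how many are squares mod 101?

2

(5/101) = +1 → QR.
(48/101) = -1 → non-residue.
(92/101) = +1 → QR.
Total quadratic residues among the 3: 2.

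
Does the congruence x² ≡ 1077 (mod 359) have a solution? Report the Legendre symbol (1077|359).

0

First reduce: 1077 ≡ 0 (mod 359).
Top reduces to 0: gcd > 1, so the symbol is 0.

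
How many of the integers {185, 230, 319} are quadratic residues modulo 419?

(185/419) = +1 → QR.
(230/419) = -1 → non-residue.
(319/419) = -1 → non-residue.
Total quadratic residues among the 3: 1.

1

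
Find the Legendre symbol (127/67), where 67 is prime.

First reduce: 127 ≡ 60 (mod 67).
Pull out 2^2: since 67 ≡ 3 (mod 8), (2/67) = -1, so (2/67)^2 = +1.
Reciprocity: 15 ≡ 3 and 67 ≡ 3 (mod 4), so (15/67) = −(67/15).
Reduce top mod 15: now compute (7/15).
Reciprocity: 7 ≡ 3 and 15 ≡ 3 (mod 4), so (7/15) = −(15/7).
Reduce top mod 7: now compute (1/7).
Reached (1/7) = 1. Collecting the sign flips along the way, the symbol is +1.

1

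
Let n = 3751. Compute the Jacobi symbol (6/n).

Pull out 2: since 3751 ≡ 7 (mod 8), (2/3751) = +1.
Reciprocity: 3 ≡ 3 and 3751 ≡ 3 (mod 4), so (3/3751) = −(3751/3).
Reduce top mod 3: now compute (1/3).
Reached (1/3) = 1. Collecting the sign flips along the way, the symbol is -1.

-1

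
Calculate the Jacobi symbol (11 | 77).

Reciprocity: 11 ≡ 3 and 77 ≡ 1 (mod 4), so (11/77) = +(77/11).
Reduce top mod 11: now compute (0/11).
Top reduces to 0: gcd > 1, so the symbol is 0.

0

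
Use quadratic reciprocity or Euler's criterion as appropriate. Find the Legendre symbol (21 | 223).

Euler's criterion: (21/223) ≡ 21^111 (mod 223).
21^2 ≡ 218 (mod 223)
21^4 ≡ 25 (mod 223)
21^8 ≡ 179 (mod 223)
21^16 ≡ 152 (mod 223)
21^32 ≡ 135 (mod 223)
21^64 ≡ 162 (mod 223)
21^111 = 21^(64+32+8+4+2+1) ≡ 222 (mod 223).
Result is 222 ≡ −1, so (21/223) = −1.

-1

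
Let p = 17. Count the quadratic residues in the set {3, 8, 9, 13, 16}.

(3/17) = -1 → non-residue.
(8/17) = +1 → QR.
(9/17) = +1 → QR.
(13/17) = +1 → QR.
(16/17) = +1 → QR.
Total quadratic residues among the 5: 4.

4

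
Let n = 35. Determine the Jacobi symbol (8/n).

-1

Pull out 2^3: since 35 ≡ 3 (mod 8), (2/35) = -1, so (2/35)^3 = -1.
Reached (1/35) = 1. Collecting the sign flips along the way, the symbol is -1.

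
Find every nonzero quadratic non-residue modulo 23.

Square k = 1,…,11 (k and 23−k give the same square):
1²=1, 2²=4, 3²=9, 4²=16, 5²≡2, 6²≡13, 7²≡3, 8²≡18, 9²≡12, 10²≡8, 11²≡6 (mod 23).
The residues are {1, 2, 3, 4, 6, 8, 9, 12, 13, 16, 18}; the non-residues are the remaining 11 nonzero classes.

5,7,10,11,14,15,17,19,20,21,22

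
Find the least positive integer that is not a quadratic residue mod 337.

5

(2/337) = +1, so 2 is a residue.
(3/337) = +1, so 3 is a residue.
(4/337) = +1, so 4 is a residue.
(5/337) = −1, so 5 is the smallest positive non-residue mod 337.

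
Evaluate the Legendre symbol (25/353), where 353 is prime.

1

Reciprocity: 25 ≡ 1 and 353 ≡ 1 (mod 4), so (25/353) = +(353/25).
Reduce top mod 25: now compute (3/25).
Reciprocity: 3 ≡ 3 and 25 ≡ 1 (mod 4), so (3/25) = +(25/3).
Reduce top mod 3: now compute (1/3).
Reached (1/3) = 1. Collecting the sign flips along the way, the symbol is +1.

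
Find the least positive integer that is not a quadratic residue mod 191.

7

(2/191) = +1, so 2 is a residue.
(3/191) = +1, so 3 is a residue.
(4/191) = +1, so 4 is a residue.
(5/191) = +1, so 5 is a residue.
(6/191) = +1, so 6 is a residue.
(7/191) = −1, so 7 is the smallest positive non-residue mod 191.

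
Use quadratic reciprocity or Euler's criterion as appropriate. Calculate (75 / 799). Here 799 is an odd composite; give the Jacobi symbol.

-1

Reciprocity: 75 ≡ 3 and 799 ≡ 3 (mod 4), so (75/799) = −(799/75).
Reduce top mod 75: now compute (49/75).
Reciprocity: 49 ≡ 1 and 75 ≡ 3 (mod 4), so (49/75) = +(75/49).
Reduce top mod 49: now compute (26/49).
Pull out 2: since 49 ≡ 1 (mod 8), (2/49) = +1.
Reciprocity: 13 ≡ 1 and 49 ≡ 1 (mod 4), so (13/49) = +(49/13).
Reduce top mod 13: now compute (10/13).
Pull out 2: since 13 ≡ 5 (mod 8), (2/13) = -1.
Reciprocity: 5 ≡ 1 and 13 ≡ 1 (mod 4), so (5/13) = +(13/5).
Reduce top mod 5: now compute (3/5).
Reciprocity: 3 ≡ 3 and 5 ≡ 1 (mod 4), so (3/5) = +(5/3).
Reduce top mod 3: now compute (2/3).
Pull out 2: since 3 ≡ 3 (mod 8), (2/3) = -1.
Reached (1/3) = 1. Collecting the sign flips along the way, the symbol is -1.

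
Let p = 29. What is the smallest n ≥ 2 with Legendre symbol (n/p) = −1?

2

(2/29) = −1, so 2 is the smallest positive non-residue mod 29.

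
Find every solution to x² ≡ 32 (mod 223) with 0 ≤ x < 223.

60, 163

Since 223 ≡ 3 (mod 4), a square root of 32 is 32^((223+1)/4) = 32^56 mod 223.
Repeated squaring: 32^2≡132, 32^4≡30, 32^8≡8, 32^16≡64, 32^32≡82 (mod 223).
32^56 = 32^(32+16+8) ≡ 60 (mod 223).
Check: 60² = 3600 ≡ 32 (mod 223). The two roots are 60 and 163.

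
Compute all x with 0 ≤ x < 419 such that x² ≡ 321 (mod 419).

166, 253

Since 419 ≡ 3 (mod 4), a square root of 321 is 321^((419+1)/4) = 321^105 mod 419.
Repeated squaring: 321^2≡386, 321^4≡251, 321^8≡151, 321^16≡175, 321^32≡38, 321^64≡187 (mod 419).
321^105 = 321^(64+32+8+1) ≡ 166 (mod 419).
Check: 166² = 27556 ≡ 321 (mod 419). The two roots are 166 and 253.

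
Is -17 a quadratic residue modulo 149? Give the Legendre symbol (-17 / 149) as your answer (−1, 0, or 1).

First reduce: -17 ≡ 132 (mod 149).
Pull out 2^2: since 149 ≡ 5 (mod 8), (2/149) = -1, so (2/149)^2 = +1.
Reciprocity: 33 ≡ 1 and 149 ≡ 1 (mod 4), so (33/149) = +(149/33).
Reduce top mod 33: now compute (17/33).
Reciprocity: 17 ≡ 1 and 33 ≡ 1 (mod 4), so (17/33) = +(33/17).
Reduce top mod 17: now compute (16/17).
Pull out 2^4: since 17 ≡ 1 (mod 8), (2/17) = +1, so (2/17)^4 = +1.
Reached (1/17) = 1. Collecting the sign flips along the way, the symbol is +1.

1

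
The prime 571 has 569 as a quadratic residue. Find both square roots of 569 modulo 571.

Since 571 ≡ 3 (mod 4), a square root of 569 is 569^((571+1)/4) = 569^143 mod 571.
Repeated squaring: 569^2≡4, 569^4≡16, 569^8≡256, 569^16≡442, 569^32≡82, 569^64≡443, 569^128≡396 (mod 571).
569^143 = 569^(128+8+4+2+1) ≡ 418 (mod 571).
Check: 418² = 174724 ≡ 569 (mod 571). The two roots are 153 and 418.

153, 418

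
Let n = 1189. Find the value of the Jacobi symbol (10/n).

-1

Pull out 2: since 1189 ≡ 5 (mod 8), (2/1189) = -1.
Reciprocity: 5 ≡ 1 and 1189 ≡ 1 (mod 4), so (5/1189) = +(1189/5).
Reduce top mod 5: now compute (4/5).
Pull out 2^2: since 5 ≡ 5 (mod 8), (2/5) = -1, so (2/5)^2 = +1.
Reached (1/5) = 1. Collecting the sign flips along the way, the symbol is -1.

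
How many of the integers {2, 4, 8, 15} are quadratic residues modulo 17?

4

(2/17) = +1 → QR.
(4/17) = +1 → QR.
(8/17) = +1 → QR.
(15/17) = +1 → QR.
Total quadratic residues among the 4: 4.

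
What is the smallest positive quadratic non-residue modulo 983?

5

(2/983) = +1, so 2 is a residue.
(3/983) = +1, so 3 is a residue.
(4/983) = +1, so 4 is a residue.
(5/983) = −1, so 5 is the smallest positive non-residue mod 983.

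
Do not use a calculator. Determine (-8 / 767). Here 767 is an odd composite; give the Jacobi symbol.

-1

First reduce: -8 ≡ 759 (mod 767).
Reciprocity: 759 ≡ 3 and 767 ≡ 3 (mod 4), so (759/767) = −(767/759).
Reduce top mod 759: now compute (8/759).
Pull out 2^3: since 759 ≡ 7 (mod 8), (2/759) = +1, so (2/759)^3 = +1.
Reached (1/759) = 1. Collecting the sign flips along the way, the symbol is -1.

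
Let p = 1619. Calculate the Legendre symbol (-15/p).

First reduce: -15 ≡ 1604 (mod 1619).
Pull out 2^2: since 1619 ≡ 3 (mod 8), (2/1619) = -1, so (2/1619)^2 = +1.
Reciprocity: 401 ≡ 1 and 1619 ≡ 3 (mod 4), so (401/1619) = +(1619/401).
Reduce top mod 401: now compute (15/401).
Reciprocity: 15 ≡ 3 and 401 ≡ 1 (mod 4), so (15/401) = +(401/15).
Reduce top mod 15: now compute (11/15).
Reciprocity: 11 ≡ 3 and 15 ≡ 3 (mod 4), so (11/15) = −(15/11).
Reduce top mod 11: now compute (4/11).
Pull out 2^2: since 11 ≡ 3 (mod 8), (2/11) = -1, so (2/11)^2 = +1.
Reached (1/11) = 1. Collecting the sign flips along the way, the symbol is -1.

-1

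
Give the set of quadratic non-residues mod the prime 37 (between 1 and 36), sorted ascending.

2,5,6,8,13,14,15,17,18,19,20,22,23,24,29,31,32,35

Square k = 1,…,18 (k and 37−k give the same square):
1²=1, 2²=4, 3²=9, 4²=16, 5²=25, 6²=36, 7²≡12, 8²≡27, 9²≡7, 10²≡26, 11²≡10, 12²≡33, 13²≡21, 14²≡11, 15²≡3, 16²≡34, 17²≡30, 18²≡28 (mod 37).
The residues are {1, 3, 4, 7, 9, 10, 11, 12, 16, 21, 25, 26, 27, 28, 30, 33, 34, 36}; the non-residues are the remaining 18 nonzero classes.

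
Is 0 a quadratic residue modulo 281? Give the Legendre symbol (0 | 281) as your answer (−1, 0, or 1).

0

Top reduces to 0: gcd > 1, so the symbol is 0.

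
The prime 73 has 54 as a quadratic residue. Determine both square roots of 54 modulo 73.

28, 45

73 ≡ 1 (mod 4), so we find a root by search.
Trying successive values, 28² = 784 ≡ 54 (mod 73). The other root is 73 − 28 = 45.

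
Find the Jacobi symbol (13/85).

Reciprocity: 13 ≡ 1 and 85 ≡ 1 (mod 4), so (13/85) = +(85/13).
Reduce top mod 13: now compute (7/13).
Reciprocity: 7 ≡ 3 and 13 ≡ 1 (mod 4), so (7/13) = +(13/7).
Reduce top mod 7: now compute (6/7).
Pull out 2: since 7 ≡ 7 (mod 8), (2/7) = +1.
Reciprocity: 3 ≡ 3 and 7 ≡ 3 (mod 4), so (3/7) = −(7/3).
Reduce top mod 3: now compute (1/3).
Reached (1/3) = 1. Collecting the sign flips along the way, the symbol is -1.

-1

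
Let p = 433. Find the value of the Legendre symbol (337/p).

1

Euler's criterion: (337/433) ≡ 337^216 (mod 433).
337^2 ≡ 123 (mod 433)
337^4 ≡ 407 (mod 433)
337^8 ≡ 243 (mod 433)
337^16 ≡ 161 (mod 433)
337^32 ≡ 374 (mod 433)
337^64 ≡ 17 (mod 433)
337^128 ≡ 289 (mod 433)
337^216 = 337^(128+64+16+8) ≡ 1 (mod 433).
Result is 1, so (337/433) = 1.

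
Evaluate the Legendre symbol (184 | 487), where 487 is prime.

-1

Euler's criterion: (184/487) ≡ 184^243 (mod 487).
184^2 ≡ 253 (mod 487)
184^4 ≡ 212 (mod 487)
184^8 ≡ 140 (mod 487)
184^16 ≡ 120 (mod 487)
184^32 ≡ 277 (mod 487)
184^64 ≡ 270 (mod 487)
184^128 ≡ 337 (mod 487)
184^243 = 184^(128+64+32+16+2+1) ≡ 486 (mod 487).
Result is 486 ≡ −1, so (184/487) = −1.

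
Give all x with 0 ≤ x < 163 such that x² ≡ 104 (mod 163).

58, 105

Since 163 ≡ 3 (mod 4), a square root of 104 is 104^((163+1)/4) = 104^41 mod 163.
Repeated squaring: 104^2≡58, 104^4≡104, 104^8≡58, 104^16≡104, 104^32≡58 (mod 163).
104^41 = 104^(32+8+1) ≡ 58 (mod 163).
Check: 58² = 3364 ≡ 104 (mod 163). The two roots are 58 and 105.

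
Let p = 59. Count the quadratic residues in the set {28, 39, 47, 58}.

1

(28/59) = +1 → QR.
(39/59) = -1 → non-residue.
(47/59) = -1 → non-residue.
(58/59) = -1 → non-residue.
Total quadratic residues among the 4: 1.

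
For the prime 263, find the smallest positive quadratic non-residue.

5

(2/263) = +1, so 2 is a residue.
(3/263) = +1, so 3 is a residue.
(4/263) = +1, so 4 is a residue.
(5/263) = −1, so 5 is the smallest positive non-residue mod 263.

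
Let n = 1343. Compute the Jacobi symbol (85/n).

0

Reciprocity: 85 ≡ 1 and 1343 ≡ 3 (mod 4), so (85/1343) = +(1343/85).
Reduce top mod 85: now compute (68/85).
Pull out 2^2: since 85 ≡ 5 (mod 8), (2/85) = -1, so (2/85)^2 = +1.
Reciprocity: 17 ≡ 1 and 85 ≡ 1 (mod 4), so (17/85) = +(85/17).
Reduce top mod 17: now compute (0/17).
Top reduces to 0: gcd > 1, so the symbol is 0.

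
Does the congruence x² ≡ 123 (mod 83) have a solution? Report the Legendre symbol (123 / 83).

1

First reduce: 123 ≡ 40 (mod 83).
Pull out 2^3: since 83 ≡ 3 (mod 8), (2/83) = -1, so (2/83)^3 = -1.
Reciprocity: 5 ≡ 1 and 83 ≡ 3 (mod 4), so (5/83) = +(83/5).
Reduce top mod 5: now compute (3/5).
Reciprocity: 3 ≡ 3 and 5 ≡ 1 (mod 4), so (3/5) = +(5/3).
Reduce top mod 3: now compute (2/3).
Pull out 2: since 3 ≡ 3 (mod 8), (2/3) = -1.
Reached (1/3) = 1. Collecting the sign flips along the way, the symbol is +1.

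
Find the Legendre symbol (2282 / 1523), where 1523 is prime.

-1

First reduce: 2282 ≡ 759 (mod 1523).
Reciprocity: 759 ≡ 3 and 1523 ≡ 3 (mod 4), so (759/1523) = −(1523/759).
Reduce top mod 759: now compute (5/759).
Reciprocity: 5 ≡ 1 and 759 ≡ 3 (mod 4), so (5/759) = +(759/5).
Reduce top mod 5: now compute (4/5).
Pull out 2^2: since 5 ≡ 5 (mod 8), (2/5) = -1, so (2/5)^2 = +1.
Reached (1/5) = 1. Collecting the sign flips along the way, the symbol is -1.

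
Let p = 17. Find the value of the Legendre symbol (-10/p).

-1

First reduce: -10 ≡ 7 (mod 17).
Reciprocity: 7 ≡ 3 and 17 ≡ 1 (mod 4), so (7/17) = +(17/7).
Reduce top mod 7: now compute (3/7).
Reciprocity: 3 ≡ 3 and 7 ≡ 3 (mod 4), so (3/7) = −(7/3).
Reduce top mod 3: now compute (1/3).
Reached (1/3) = 1. Collecting the sign flips along the way, the symbol is -1.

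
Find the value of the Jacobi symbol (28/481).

Pull out 2^2: since 481 ≡ 1 (mod 8), (2/481) = +1, so (2/481)^2 = +1.
Reciprocity: 7 ≡ 3 and 481 ≡ 1 (mod 4), so (7/481) = +(481/7).
Reduce top mod 7: now compute (5/7).
Reciprocity: 5 ≡ 1 and 7 ≡ 3 (mod 4), so (5/7) = +(7/5).
Reduce top mod 5: now compute (2/5).
Pull out 2: since 5 ≡ 5 (mod 8), (2/5) = -1.
Reached (1/5) = 1. Collecting the sign flips along the way, the symbol is -1.

-1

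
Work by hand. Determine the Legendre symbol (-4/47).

First reduce: -4 ≡ 43 (mod 47).
Reciprocity: 43 ≡ 3 and 47 ≡ 3 (mod 4), so (43/47) = −(47/43).
Reduce top mod 43: now compute (4/43).
Pull out 2^2: since 43 ≡ 3 (mod 8), (2/43) = -1, so (2/43)^2 = +1.
Reached (1/43) = 1. Collecting the sign flips along the way, the symbol is -1.

-1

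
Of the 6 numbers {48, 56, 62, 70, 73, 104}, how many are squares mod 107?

(48/107) = +1 → QR.
(56/107) = +1 → QR.
(62/107) = +1 → QR.
(70/107) = -1 → non-residue.
(73/107) = -1 → non-residue.
(104/107) = -1 → non-residue.
Total quadratic residues among the 6: 3.

3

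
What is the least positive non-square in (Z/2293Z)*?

(2/2293) = −1, so 2 is the smallest positive non-residue mod 2293.

2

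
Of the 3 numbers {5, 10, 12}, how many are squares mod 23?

(5/23) = -1 → non-residue.
(10/23) = -1 → non-residue.
(12/23) = +1 → QR.
Total quadratic residues among the 3: 1.

1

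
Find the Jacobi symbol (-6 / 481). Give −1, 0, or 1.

First reduce: -6 ≡ 475 (mod 481).
Reciprocity: 475 ≡ 3 and 481 ≡ 1 (mod 4), so (475/481) = +(481/475).
Reduce top mod 475: now compute (6/475).
Pull out 2: since 475 ≡ 3 (mod 8), (2/475) = -1.
Reciprocity: 3 ≡ 3 and 475 ≡ 3 (mod 4), so (3/475) = −(475/3).
Reduce top mod 3: now compute (1/3).
Reached (1/3) = 1. Collecting the sign flips along the way, the symbol is +1.

1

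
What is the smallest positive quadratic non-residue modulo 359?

7

(2/359) = +1, so 2 is a residue.
(3/359) = +1, so 3 is a residue.
(4/359) = +1, so 4 is a residue.
(5/359) = +1, so 5 is a residue.
(6/359) = +1, so 6 is a residue.
(7/359) = −1, so 7 is the smallest positive non-residue mod 359.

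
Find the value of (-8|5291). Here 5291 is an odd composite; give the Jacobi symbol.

First reduce: -8 ≡ 5283 (mod 5291).
Reciprocity: 5283 ≡ 3 and 5291 ≡ 3 (mod 4), so (5283/5291) = −(5291/5283).
Reduce top mod 5283: now compute (8/5283).
Pull out 2^3: since 5283 ≡ 3 (mod 8), (2/5283) = -1, so (2/5283)^3 = -1.
Reached (1/5283) = 1. Collecting the sign flips along the way, the symbol is +1.

1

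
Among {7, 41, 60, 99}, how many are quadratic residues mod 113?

4

(7/113) = +1 → QR.
(41/113) = +1 → QR.
(60/113) = +1 → QR.
(99/113) = +1 → QR.
Total quadratic residues among the 4: 4.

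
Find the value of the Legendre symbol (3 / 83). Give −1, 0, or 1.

Euler's criterion: (3/83) ≡ 3^41 (mod 83).
3^2 ≡ 9 (mod 83)
3^4 ≡ 81 (mod 83)
3^8 ≡ 4 (mod 83)
3^16 ≡ 16 (mod 83)
3^32 ≡ 7 (mod 83)
3^41 = 3^(32+8+1) ≡ 1 (mod 83).
Result is 1, so (3/83) = 1.

1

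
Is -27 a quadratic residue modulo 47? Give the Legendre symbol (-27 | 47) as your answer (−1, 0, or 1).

-1

Euler's criterion: (-27/47) ≡ 20^23 (mod 47).
20^2 ≡ 24 (mod 47)
20^4 ≡ 12 (mod 47)
20^8 ≡ 3 (mod 47)
20^16 ≡ 9 (mod 47)
20^23 = 20^(16+4+2+1) ≡ 46 (mod 47).
Result is 46 ≡ −1, so (-27/47) = −1.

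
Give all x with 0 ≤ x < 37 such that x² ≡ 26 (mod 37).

10, 27

37 ≡ 1 (mod 4), so we find a root by search.
Trying successive values, 10² = 100 ≡ 26 (mod 37). The other root is 37 − 10 = 27.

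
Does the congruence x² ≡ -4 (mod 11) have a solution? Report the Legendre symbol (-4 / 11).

First reduce: -4 ≡ 7 (mod 11).
Reciprocity: 7 ≡ 3 and 11 ≡ 3 (mod 4), so (7/11) = −(11/7).
Reduce top mod 7: now compute (4/7).
Pull out 2^2: since 7 ≡ 7 (mod 8), (2/7) = +1, so (2/7)^2 = +1.
Reached (1/7) = 1. Collecting the sign flips along the way, the symbol is -1.

-1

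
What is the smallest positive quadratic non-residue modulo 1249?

7

(2/1249) = +1, so 2 is a residue.
(3/1249) = +1, so 3 is a residue.
(4/1249) = +1, so 4 is a residue.
(5/1249) = +1, so 5 is a residue.
(6/1249) = +1, so 6 is a residue.
(7/1249) = −1, so 7 is the smallest positive non-residue mod 1249.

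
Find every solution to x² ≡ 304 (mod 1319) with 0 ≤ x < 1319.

Since 1319 ≡ 3 (mod 4), a square root of 304 is 304^((1319+1)/4) = 304^330 mod 1319.
Repeated squaring: 304^2≡86, 304^4≡801, 304^8≡567, 304^16≡972, 304^32≡380, 304^64≡629, 304^128≡1260, 304^256≡843 (mod 1319).
304^330 = 304^(256+64+8+2) ≡ 950 (mod 1319).
Check: 950² = 902500 ≡ 304 (mod 1319). The two roots are 369 and 950.

369, 950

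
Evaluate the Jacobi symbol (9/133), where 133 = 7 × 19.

Reciprocity: 9 ≡ 1 and 133 ≡ 1 (mod 4), so (9/133) = +(133/9).
Reduce top mod 9: now compute (7/9).
Reciprocity: 7 ≡ 3 and 9 ≡ 1 (mod 4), so (7/9) = +(9/7).
Reduce top mod 7: now compute (2/7).
Pull out 2: since 7 ≡ 7 (mod 8), (2/7) = +1.
Reached (1/7) = 1. Collecting the sign flips along the way, the symbol is +1.

1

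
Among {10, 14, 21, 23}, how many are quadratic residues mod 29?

(10/29) = -1 → non-residue.
(14/29) = -1 → non-residue.
(21/29) = -1 → non-residue.
(23/29) = +1 → QR.
Total quadratic residues among the 4: 1.

1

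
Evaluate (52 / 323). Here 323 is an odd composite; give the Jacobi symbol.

-1

Pull out 2^2: since 323 ≡ 3 (mod 8), (2/323) = -1, so (2/323)^2 = +1.
Reciprocity: 13 ≡ 1 and 323 ≡ 3 (mod 4), so (13/323) = +(323/13).
Reduce top mod 13: now compute (11/13).
Reciprocity: 11 ≡ 3 and 13 ≡ 1 (mod 4), so (11/13) = +(13/11).
Reduce top mod 11: now compute (2/11).
Pull out 2: since 11 ≡ 3 (mod 8), (2/11) = -1.
Reached (1/11) = 1. Collecting the sign flips along the way, the symbol is -1.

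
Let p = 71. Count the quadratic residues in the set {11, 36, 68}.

1

(11/71) = -1 → non-residue.
(36/71) = +1 → QR.
(68/71) = -1 → non-residue.
Total quadratic residues among the 3: 1.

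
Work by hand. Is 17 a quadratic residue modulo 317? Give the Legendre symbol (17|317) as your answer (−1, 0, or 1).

Reciprocity: 17 ≡ 1 and 317 ≡ 1 (mod 4), so (17/317) = +(317/17).
Reduce top mod 17: now compute (11/17).
Reciprocity: 11 ≡ 3 and 17 ≡ 1 (mod 4), so (11/17) = +(17/11).
Reduce top mod 11: now compute (6/11).
Pull out 2: since 11 ≡ 3 (mod 8), (2/11) = -1.
Reciprocity: 3 ≡ 3 and 11 ≡ 3 (mod 4), so (3/11) = −(11/3).
Reduce top mod 3: now compute (2/3).
Pull out 2: since 3 ≡ 3 (mod 8), (2/3) = -1.
Reached (1/3) = 1. Collecting the sign flips along the way, the symbol is -1.

-1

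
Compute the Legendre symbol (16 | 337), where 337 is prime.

Pull out 2^4: since 337 ≡ 1 (mod 8), (2/337) = +1, so (2/337)^4 = +1.
Reached (1/337) = 1. Collecting the sign flips along the way, the symbol is +1.

1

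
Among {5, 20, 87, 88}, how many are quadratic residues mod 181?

(5/181) = +1 → QR.
(20/181) = +1 → QR.
(87/181) = +1 → QR.
(88/181) = -1 → non-residue.
Total quadratic residues among the 4: 3.

3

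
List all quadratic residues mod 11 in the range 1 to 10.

1,3,4,5,9

Square k = 1,…,5 (k and 11−k give the same square):
1²=1, 2²=4, 3²=9, 4²≡5, 5²≡3 (mod 11).
So the quadratic residues mod 11 are {1, 3, 4, 5, 9}.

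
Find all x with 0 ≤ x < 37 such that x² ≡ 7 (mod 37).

37 ≡ 1 (mod 4), so we find a root by search.
Trying successive values, 9² = 81 ≡ 7 (mod 37). The other root is 37 − 9 = 28.

9, 28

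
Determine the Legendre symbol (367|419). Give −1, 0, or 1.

Euler's criterion: (367/419) ≡ 367^209 (mod 419).
367^2 ≡ 190 (mod 419)
367^4 ≡ 66 (mod 419)
367^8 ≡ 166 (mod 419)
367^16 ≡ 321 (mod 419)
367^32 ≡ 386 (mod 419)
367^64 ≡ 251 (mod 419)
367^128 ≡ 151 (mod 419)
367^209 = 367^(128+64+16+1) ≡ 418 (mod 419).
Result is 418 ≡ −1, so (367/419) = −1.

-1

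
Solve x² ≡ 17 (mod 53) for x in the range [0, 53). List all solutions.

53 ≡ 1 (mod 4), so we find a root by search.
Trying successive values, 21² = 441 ≡ 17 (mod 53). The other root is 53 − 21 = 32.

21, 32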